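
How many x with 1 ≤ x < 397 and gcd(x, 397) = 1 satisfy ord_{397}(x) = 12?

φ(397) = 397 − 1 = 396 = 2^2 · 3^2 · 11.
Since (Z/397Z)^× is cyclic of order 396, the number of elements of order d is φ(d) when d | 396 and 0 otherwise.
12 = 2^2 · 3 divides 396, and φ(12) = 4.

4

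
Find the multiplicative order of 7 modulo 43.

Since 7 ∈ (Z/43Z)^×, its order divides φ(43) = 43 − 1 = 42 = 2 · 3 · 7.
Divisors of 42: 1, 2, 3, 6, 7, 14, 21, 42.
Test each divisor d:
7^1 ≡ 7 (mod 43)
7^2 ≡ 6 (mod 43)
7^3 ≡ 42 (mod 43)
7^6 ≡ 1 (mod 43) ✓
Therefore the multiplicative order of 7 modulo 43 is 6.

6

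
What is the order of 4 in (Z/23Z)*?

Since 4 ∈ (Z/23Z)^×, its order divides φ(23) = 23 − 1 = 22 = 2 · 11.
Divisors of 22: 1, 2, 11, 22.
Evaluate successive powers at the divisors of 22:
4^1 ≡ 4
4^2 ≡ 16
4^11 ≡ 1
Hence ord(4) = 11.

11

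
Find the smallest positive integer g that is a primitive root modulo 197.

2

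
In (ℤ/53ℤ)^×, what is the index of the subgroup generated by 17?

2

ord(17) | φ(53) = 53 − 1 = 52 = 2^2 · 13.
Divisors of 52: 1, 2, 4, 13, 26, 52.
Test each divisor d:
17^1 ≡ 17
17^2 ≡ 24
17^4 ≡ 46
17^13 ≡ 52
17^26 ≡ 1
The order of 17 is 26, so the subgroup it generates has 26 elements.
Index = |(Z/53Z)^×| / |⟨17⟩| = 52 / 26 = 2.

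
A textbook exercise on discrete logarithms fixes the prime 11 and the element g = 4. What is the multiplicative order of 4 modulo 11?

5

ord(4) | φ(11) = 11 − 1 = 10 = 2 · 5.
Divisors of 10: 1, 2, 5, 10.
Compute 4^d (mod 11) for the divisors d until we hit 1:
4^1 ≡ 4
4^2 ≡ 5
4^5 ≡ 1
So ord_11(4) = 5.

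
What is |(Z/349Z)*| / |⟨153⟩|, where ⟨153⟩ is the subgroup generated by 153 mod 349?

2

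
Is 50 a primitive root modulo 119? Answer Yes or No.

No

119 = 7 · 17 is a product of two distinct odd primes, so (Z/119Z)^× ≅ (Z/7Z)^× × (Z/17Z)^× is not cyclic.
No primitive root modulo 119 exists; in particular 50 is not one.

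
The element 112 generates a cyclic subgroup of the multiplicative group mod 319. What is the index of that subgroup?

4

Since 112 ∈ (Z/319Z)^×, its order divides φ(319) = φ(11·29) = (11−1)·(29−1) = 10·28 = 280 = 2^3 · 5 · 7.
Divisors of 280: 1, 2, 4, 5, 7, 8, 10, 14, 20, 28, 35, 40, 56, 70, 140, 280.
Evaluate successive powers at the divisors of 280:
112^1 ≡ 112 (mod 319)
112^2 ≡ 103 (mod 319)
112^4 ≡ 82 (mod 319)
112^5 ≡ 252 (mod 319)
112^7 ≡ 117 (mod 319)
112^8 ≡ 25 (mod 319)
112^10 ≡ 23 (mod 319)
112^14 ≡ 291 (mod 319)
112^20 ≡ 210 (mod 319)
112^28 ≡ 146 (mod 319)
112^35 ≡ 175 (mod 319)
112^40 ≡ 78 (mod 319)
112^56 ≡ 262 (mod 319)
112^70 ≡ 1 (mod 319) ✓
So ord_319(112) = 70, hence |⟨112⟩| = 70.
[(Z/319Z)^× : ⟨112⟩] = 280/70 = 4.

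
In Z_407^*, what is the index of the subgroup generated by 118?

4

ord(118) | φ(407) = φ(11·37) = (11−1)·(37−1) = 10·36 = 360 = 2^3 · 3^2 · 5.
Divisors of 360: 1, 2, 3, 4, 5, 6, 8, 9, 10, 12, 15, 18, 20, 24, 30, 36, 40, 45, 60, 72, 90, 120, 180, 360.
Compute 118^d (mod 407) for the divisors d until we hit 1:
118^1 ≡ 118
118^2 ≡ 86
118^3 ≡ 380
118^4 ≡ 70
118^5 ≡ 120
118^6 ≡ 322
118^8 ≡ 16
118^9 ≡ 260
118^10 ≡ 155
118^12 ≡ 306
118^15 ≡ 285
118^18 ≡ 38
118^20 ≡ 12
118^24 ≡ 26
118^30 ≡ 232
118^36 ≡ 223
118^40 ≡ 144
118^45 ≡ 186
118^60 ≡ 100
118^72 ≡ 75
118^90 ≡ 1
So ord_407(118) = 90, hence |⟨118⟩| = 90.
Index = |(Z/407Z)^×| / |⟨118⟩| = 360 / 90 = 4.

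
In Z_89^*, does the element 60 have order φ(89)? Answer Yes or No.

φ(89) = 89 − 1 = 88 = 2^3 · 11.
An element g generates (Z/89Z)^× iff g^(88/q) ≢ 1 (mod 89) for each prime q ∈ {2, 11}.
60^44 ≡ 88 (mod 89)  [q = 2: ≢ 1 ✓]
60^8 ≡ 4 (mod 89)  [q = 11: ≢ 1 ✓]
None equal 1, so ord_89(60) = 88: 60 is a primitive root.

Yes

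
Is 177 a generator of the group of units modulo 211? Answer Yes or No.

No

φ(211) = 211 − 1 = 210 = 2 · 3 · 5 · 7.
Test 177^(210/q) mod 211 for each prime factor q of 210:
177^105 ≡ 210 (mod 211)  [q = 2: ≢ 1 ✓]
177^70 ≡ 14 (mod 211)  [q = 3: ≢ 1 ✓]
177^42 ≡ 1 (mod 211)  [q = 5: ≡ 1 ✗]
177^30 ≡ 148 (mod 211)  [q = 7: ≢ 1 ✓]
177^42 ≡ 1 shows ord(177) | 42, strictly less than φ(211); not a primitive root.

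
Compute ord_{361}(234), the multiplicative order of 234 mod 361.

9

ord(234) | φ(361) = φ(19^2) = 19·(19−1) = 342 = 2 · 3^2 · 19.
Divisors of 342: 1, 2, 3, 6, 9, 18, 19, 38, 57, 114, 171, 342.
Check 234^d mod 361 for each divisor in increasing order:
234^1 ≡ 234 (mod 361)
234^2 ≡ 245 (mod 361)
234^3 ≡ 292 (mod 361)
234^6 ≡ 68 (mod 361)
234^9 ≡ 1 (mod 361) ✓
The smallest such exponent is 9, so the order of 234 is 9.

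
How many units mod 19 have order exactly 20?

φ(19) = 19 − 1 = 18 = 2 · 3^2.
Since (Z/19Z)^× is cyclic of order 18, the number of elements of order d is φ(d) when d | 18 and 0 otherwise.
Since 20 ∤ 18, the count is 0.

0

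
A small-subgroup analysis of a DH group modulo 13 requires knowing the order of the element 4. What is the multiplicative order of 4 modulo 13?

Since 4 ∈ (Z/13Z)^×, its order divides φ(13) = 13 − 1 = 12 = 2^2 · 3.
Divisors of 12: 1, 2, 3, 4, 6, 12.
Compute 4^d (mod 13) for the divisors d until we hit 1:
4^1 ≡ 4 (mod 13)
4^2 ≡ 3 (mod 13)
4^3 ≡ 12 (mod 13)
4^4 ≡ 9 (mod 13)
4^6 ≡ 1 (mod 13) ✓
The smallest such exponent is 6, so the order of 4 is 6.

6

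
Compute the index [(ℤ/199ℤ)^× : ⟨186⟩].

1

ord(186) | φ(199) = 199 − 1 = 198 = 2 · 3^2 · 11.
Divisors of 198: 1, 2, 3, 6, 9, 11, 18, 22, 33, 66, 99, 198.
Compute 186^d (mod 199) for the divisors d until we hit 1:
186^1 ≡ 186 (mod 199)
186^2 ≡ 169 (mod 199)
186^3 ≡ 191 (mod 199)
186^6 ≡ 64 (mod 199)
186^9 ≡ 85 (mod 199)
186^11 ≡ 37 (mod 199)
186^18 ≡ 61 (mod 199)
186^22 ≡ 175 (mod 199)
186^33 ≡ 107 (mod 199)
186^66 ≡ 106 (mod 199)
186^99 ≡ 198 (mod 199)
186^198 ≡ 1 (mod 199) ✓
The order of 186 is 198, so the subgroup it generates has 198 elements.
The index is φ(199) / ord(186) = 198 / 198 = 1.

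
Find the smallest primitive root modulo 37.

2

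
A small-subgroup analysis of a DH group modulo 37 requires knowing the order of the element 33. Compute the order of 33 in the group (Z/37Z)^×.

ord(33) | φ(37) = 37 − 1 = 36 = 2^2 · 3^2.
Divisors of 36: 1, 2, 3, 4, 6, 9, 12, 18, 36.
Compute 33^d (mod 37) for the divisors d until we hit 1:
33^1 ≡ 33 (mod 37)
33^2 ≡ 16 (mod 37)
33^3 ≡ 10 (mod 37)
33^4 ≡ 34 (mod 37)
33^6 ≡ 26 (mod 37)
33^9 ≡ 1 (mod 37) ✓
The smallest such exponent is 9, so the order of 33 is 9.

9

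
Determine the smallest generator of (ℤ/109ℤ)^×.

φ(109) = 109 − 1 = 108 = 2^2 · 3^3.
g is a primitive root iff g^(108/q) ≢ 1 (mod 109) for each prime q ∈ {2, 3}.
g = 2: 2^54 ≡ 108; 2^36 ≡ 1 — hits 1, so not a primitive root.
g = 3: 3^54 ≡ 1 — hits 1, so not a primitive root.
g = 4: 4^54 ≡ 1 — hits 1, so not a primitive root.
g = 5: 5^54 ≡ 1 — hits 1, so not a primitive root.
g = 6: 6^54 ≡ 108; 6^36 ≡ 63 — none is 1, so 6 is a primitive root.
So 6 is the smallest generator of (Z/109Z)^×.

6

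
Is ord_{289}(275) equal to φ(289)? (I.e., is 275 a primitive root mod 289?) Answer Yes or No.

φ(289) = φ(17^2) = 17·(17−1) = 272 = 2^4 · 17.
An element g generates (Z/289Z)^× iff g^(272/q) ≢ 1 (mod 289) for each prime q ∈ {2, 17}.
275^136 ≡ 288 (mod 289)  [q = 2: ≢ 1 ✓]
275^16 ≡ 273 (mod 289)  [q = 17: ≢ 1 ✓]
All checks pass, so 275 has order 272 and is a primitive root modulo 289.

Yes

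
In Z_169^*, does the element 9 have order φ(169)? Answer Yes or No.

No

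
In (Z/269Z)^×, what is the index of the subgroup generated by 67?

4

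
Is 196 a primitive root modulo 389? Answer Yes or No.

No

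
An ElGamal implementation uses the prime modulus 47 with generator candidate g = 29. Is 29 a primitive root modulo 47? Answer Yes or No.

φ(47) = 47 − 1 = 46 = 2 · 23.
It suffices to check that the order of 29 is not a proper divisor of 46: compute 29^(46/q) for q ∈ {2, 23}.
29^23 ≡ 46 (mod 47)  [q = 2: ≢ 1 ✓]
29^2 ≡ 42 (mod 47)  [q = 23: ≢ 1 ✓]
All checks pass, so 29 has order 46 and is a primitive root modulo 47.

Yes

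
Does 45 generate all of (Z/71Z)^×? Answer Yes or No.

No

φ(71) = 71 − 1 = 70 = 2 · 5 · 7.
It suffices to check that the order of 45 is not a proper divisor of 70: compute 45^(70/q) for q ∈ {2, 5, 7}.
45^35 ≡ 1 (mod 71)  [q = 2: ≡ 1 ✗]
45^14 ≡ 1 (mod 71)  [q = 5: ≡ 1 ✗]
45^10 ≡ 32 (mod 71)  [q = 7: ≢ 1 ✓]
The check at q = 2 fails, so 45 generates a proper subgroup.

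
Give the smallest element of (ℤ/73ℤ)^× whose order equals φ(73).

5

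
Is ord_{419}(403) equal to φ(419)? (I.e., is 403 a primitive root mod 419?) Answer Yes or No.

Yes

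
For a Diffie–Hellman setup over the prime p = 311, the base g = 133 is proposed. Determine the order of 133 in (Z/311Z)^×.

310

The order of 133 must divide φ(311) = 311 − 1 = 310 = 2 · 5 · 31.
Divisors of 310: 1, 2, 5, 10, 31, 62, 155, 310.
Evaluate successive powers at the divisors of 310:
133^1 ≡ 133 (mod 311)
133^2 ≡ 273 (mod 311)
133^5 ≡ 165 (mod 311)
133^10 ≡ 168 (mod 311)
133^31 ≡ 275 (mod 311)
133^62 ≡ 52 (mod 311)
133^155 ≡ 310 (mod 311)
133^310 ≡ 1 (mod 311) ✓
Hence ord(133) = 310.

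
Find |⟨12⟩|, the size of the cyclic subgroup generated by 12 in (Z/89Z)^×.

The order of 12 must divide φ(89) = 89 − 1 = 88 = 2^3 · 11.
Divisors of 88: 1, 2, 4, 8, 11, 22, 44, 88.
Evaluate successive powers at the divisors of 88:
12^1 ≡ 12
12^2 ≡ 55
12^4 ≡ 88
12^8 ≡ 1
So ord_89(12) = 8.

8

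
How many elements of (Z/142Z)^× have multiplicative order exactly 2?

1

φ(142) = φ(2)·φ(71) = 1·70 = 70 = 2 · 5 · 7.
Since (Z/142Z)^× is cyclic of order 70, the number of elements of order d is φ(d) when d | 70 and 0 otherwise.
2 | 70, and φ(2) = 2 − 1 = 1.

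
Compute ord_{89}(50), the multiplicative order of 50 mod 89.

Since 50 ∈ (Z/89Z)^×, its order divides φ(89) = 89 − 1 = 88 = 2^3 · 11.
Divisors of 88: 1, 2, 4, 8, 11, 22, 44, 88.
Evaluate successive powers at the divisors of 88:
50^1 ≡ 50
50^2 ≡ 8
50^4 ≡ 64
50^8 ≡ 2
50^11 ≡ 88
50^22 ≡ 1
Hence ord(50) = 22.

22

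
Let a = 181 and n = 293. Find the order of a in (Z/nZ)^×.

292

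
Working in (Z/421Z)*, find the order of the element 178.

42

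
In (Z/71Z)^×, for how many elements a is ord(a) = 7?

φ(71) = 71 − 1 = 70 = 2 · 5 · 7.
(Z/71Z)^× is cyclic (|G| = 70); a cyclic group of order m has exactly φ(d) elements of each order d | m, and none otherwise.
7 | 70, and φ(7) = 7 − 1 = 6.

6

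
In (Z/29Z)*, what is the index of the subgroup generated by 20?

4

By Lagrange's theorem, ord_29(20) divides φ(29) = 29 − 1 = 28 = 2^2 · 7.
Divisors of 28: 1, 2, 4, 7, 14, 28.
Check 20^d mod 29 for each divisor in increasing order:
20^1 ≡ 20 (mod 29)
20^2 ≡ 23 (mod 29)
20^4 ≡ 7 (mod 29)
20^7 ≡ 1 (mod 29) ✓
Thus |⟨20⟩| = ord(20) = 7.
The index is φ(29) / ord(20) = 28 / 7 = 4.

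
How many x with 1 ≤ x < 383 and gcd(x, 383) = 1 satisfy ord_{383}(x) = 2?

φ(383) = 383 − 1 = 382 = 2 · 191.
Since (Z/383Z)^× is cyclic of order 382, the number of elements of order d is φ(d) when d | 382 and 0 otherwise.
2 | 382, and φ(2) = 2 − 1 = 1.

1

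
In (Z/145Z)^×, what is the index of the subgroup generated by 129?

8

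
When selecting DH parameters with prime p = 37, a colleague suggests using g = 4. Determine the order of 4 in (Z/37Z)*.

18

ord(4) | φ(37) = 37 − 1 = 36 = 2^2 · 3^2.
Divisors of 36: 1, 2, 3, 4, 6, 9, 12, 18, 36.
Evaluate successive powers at the divisors of 36:
4^1 ≡ 4 (mod 37)
4^2 ≡ 16 (mod 37)
4^3 ≡ 27 (mod 37)
4^4 ≡ 34 (mod 37)
4^6 ≡ 26 (mod 37)
4^9 ≡ 36 (mod 37)
4^12 ≡ 10 (mod 37)
4^18 ≡ 1 (mod 37) ✓
Therefore the multiplicative order of 4 modulo 37 is 18.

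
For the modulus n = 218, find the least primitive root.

11

φ(218) = φ(2)·φ(109) = 1·108 = 108 = 2^2 · 3^3.
g is a primitive root iff g^(108/q) ≢ 1 (mod 218) for each prime q ∈ {2, 3}.
g = 2: gcd(2, 218) = 2 > 1, not a unit — skip.
g = 3: 3^54 ≡ 1 — hits 1, so not a primitive root.
g = 4: gcd(4, 218) = 2 > 1, not a unit — skip.
g = 5: 5^54 ≡ 1 — hits 1, so not a primitive root.
g = 6: gcd(6, 218) = 2 > 1, not a unit — skip.
g = 7: 7^54 ≡ 1 — hits 1, so not a primitive root.
g = 8: gcd(8, 218) = 2 > 1, not a unit — skip.
g = 9: 9^54 ≡ 1 — hits 1, so not a primitive root.
g = 10: gcd(10, 218) = 2 > 1, not a unit — skip.
g = 11: 11^54 ≡ 217; 11^36 ≡ 45 — none is 1, so 11 is a primitive root.
The smallest primitive root modulo 218 is 11.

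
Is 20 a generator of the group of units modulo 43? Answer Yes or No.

φ(43) = 43 − 1 = 42 = 2 · 3 · 7.
Test 20^(42/q) mod 43 for each prime factor q of 42:
20^21 ≡ 42 (mod 43)  [q = 2: ≢ 1 ✓]
20^14 ≡ 36 (mod 43)  [q = 3: ≢ 1 ✓]
20^6 ≡ 4 (mod 43)  [q = 7: ≢ 1 ✓]
All checks pass, so 20 has order 42 and is a primitive root modulo 43.

Yes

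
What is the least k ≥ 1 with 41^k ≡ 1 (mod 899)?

60

ord(41) | φ(899) = φ(29·31) = (29−1)·(31−1) = 28·30 = 840 = 2^3 · 3 · 5 · 7.
Divisors of 840: 1, 2, 3, 4, 5, 6, 7, 8, 10, 12, 14, 15, 20, 21, 24, 28, 30, 35, 40, 42, 56, 60, 70, 84, 105, 120, 140, 168, 210, 280, 420, 840.
Evaluate successive powers at the divisors of 840:
41^1 ≡ 41 (mod 899)
41^2 ≡ 782 (mod 899)
41^3 ≡ 597 (mod 899)
41^4 ≡ 204 (mod 899)
41^5 ≡ 273 (mod 899)
41^6 ≡ 405 (mod 899)
41^7 ≡ 423 (mod 899)
41^8 ≡ 262 (mod 899)
41^10 ≡ 811 (mod 899)
41^12 ≡ 407 (mod 899)
41^14 ≡ 28 (mod 899)
41^15 ≡ 249 (mod 899)
41^20 ≡ 552 (mod 899)
41^21 ≡ 157 (mod 899)
41^24 ≡ 233 (mod 899)
41^28 ≡ 784 (mod 899)
41^30 ≡ 869 (mod 899)
41^35 ≡ 800 (mod 899)
41^40 ≡ 842 (mod 899)
41^42 ≡ 376 (mod 899)
41^56 ≡ 639 (mod 899)
41^60 ≡ 1 (mod 899) ✓
Hence ord(41) = 60.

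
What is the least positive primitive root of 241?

7

φ(241) = 241 − 1 = 240 = 2^4 · 3 · 5.
g is a primitive root iff g^(240/q) ≢ 1 (mod 241) for each prime q ∈ {2, 3, 5}.
g = 2: 2^120 ≡ 1 — hits 1, so not a primitive root.
g = 3: 3^120 ≡ 1 — hits 1, so not a primitive root.
g = 4: 4^120 ≡ 1 — hits 1, so not a primitive root.
g = 5: 5^120 ≡ 1 — hits 1, so not a primitive root.
g = 6: 6^120 ≡ 1 — hits 1, so not a primitive root.
g = 7: 7^120 ≡ 240; 7^80 ≡ 15; 7^48 ≡ 91 — none is 1, so 7 is a primitive root.
Hence the least primitive root of 241 is 7.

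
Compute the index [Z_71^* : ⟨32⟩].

Since 32 ∈ (Z/71Z)^×, its order divides φ(71) = 71 − 1 = 70 = 2 · 5 · 7.
Divisors of 70: 1, 2, 5, 7, 10, 14, 35, 70.
Check 32^d mod 71 for each divisor in increasing order:
32^1 ≡ 32 (mod 71)
32^2 ≡ 30 (mod 71)
32^5 ≡ 45 (mod 71)
32^7 ≡ 1 (mod 71) ✓
Thus |⟨32⟩| = ord(32) = 7.
[(Z/71Z)^× : ⟨32⟩] = 70/7 = 10.

10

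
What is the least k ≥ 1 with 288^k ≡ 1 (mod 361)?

342

Since 288 ∈ (Z/361Z)^×, its order divides φ(361) = φ(19^2) = 19·(19−1) = 342 = 2 · 3^2 · 19.
Divisors of 342: 1, 2, 3, 6, 9, 18, 19, 38, 57, 114, 171, 342.
Check 288^d mod 361 for each divisor in increasing order:
288^1 ≡ 288 (mod 361)
288^2 ≡ 275 (mod 361)
288^3 ≡ 141 (mod 361)
288^6 ≡ 26 (mod 361)
288^9 ≡ 56 (mod 361)
288^18 ≡ 248 (mod 361)
288^19 ≡ 307 (mod 361)
288^38 ≡ 28 (mod 361)
288^57 ≡ 293 (mod 361)
288^114 ≡ 292 (mod 361)
288^171 ≡ 360 (mod 361)
288^342 ≡ 1 (mod 361) ✓
The smallest such exponent is 342, so the order of 288 is 342.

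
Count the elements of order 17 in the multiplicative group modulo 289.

16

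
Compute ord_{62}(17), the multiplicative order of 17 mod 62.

30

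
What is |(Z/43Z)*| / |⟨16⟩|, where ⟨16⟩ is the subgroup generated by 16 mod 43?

6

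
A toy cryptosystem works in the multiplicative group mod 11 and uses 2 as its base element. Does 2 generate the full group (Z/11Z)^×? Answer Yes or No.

φ(11) = 11 − 1 = 10 = 2 · 5.
It suffices to check that the order of 2 is not a proper divisor of 10: compute 2^(10/q) for q ∈ {2, 5}.
2^5 ≡ 10 (mod 11)  [q = 2: ≢ 1 ✓]
2^2 ≡ 4 (mod 11)  [q = 5: ≢ 1 ✓]
All checks pass, so 2 has order 10 and is a primitive root modulo 11.

Yes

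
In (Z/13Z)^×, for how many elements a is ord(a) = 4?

φ(13) = 13 − 1 = 12 = 2^2 · 3.
Since (Z/13Z)^× is cyclic of order 12, the number of elements of order d is φ(d) when d | 12 and 0 otherwise.
4 = 2^2 divides 12, and φ(4) = 2.

2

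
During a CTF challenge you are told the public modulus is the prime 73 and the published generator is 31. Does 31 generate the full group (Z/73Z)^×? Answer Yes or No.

φ(73) = 73 − 1 = 72 = 2^3 · 3^2.
It suffices to check that the order of 31 is not a proper divisor of 72: compute 31^(72/q) for q ∈ {2, 3}.
31^36 ≡ 72 (mod 73)  [q = 2: ≢ 1 ✓]
31^24 ≡ 64 (mod 73)  [q = 3: ≢ 1 ✓]
None equal 1, so ord_73(31) = 72: 31 is a primitive root.

Yes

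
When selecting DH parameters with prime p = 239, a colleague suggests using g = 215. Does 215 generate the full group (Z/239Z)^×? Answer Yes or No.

φ(239) = 239 − 1 = 238 = 2 · 7 · 17.
It suffices to check that the order of 215 is not a proper divisor of 238: compute 215^(238/q) for q ∈ {2, 7, 17}.
215^119 ≡ 238 (mod 239)  [q = 2: ≢ 1 ✓]
215^34 ≡ 10 (mod 239)  [q = 7: ≢ 1 ✓]
215^14 ≡ 1 (mod 239)  [q = 17: ≡ 1 ✗]
The check at q = 17 fails, so 215 generates a proper subgroup.

No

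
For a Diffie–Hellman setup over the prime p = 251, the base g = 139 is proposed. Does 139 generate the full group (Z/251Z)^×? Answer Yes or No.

Yes

φ(251) = 251 − 1 = 250 = 2 · 5^3.
139 is a primitive root mod 251 iff 139^(φ(251)/q) ≢ 1 for every prime q | φ(251), i.e. q ∈ {2, 5}.
139^125 ≡ 250 (mod 251)  [q = 2: ≢ 1 ✓]
139^50 ≡ 113 (mod 251)  [q = 5: ≢ 1 ✓]
None equal 1, so ord_251(139) = 250: 139 is a primitive root.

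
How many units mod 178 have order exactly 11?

φ(178) = φ(2)·φ(89) = 1·88 = 88 = 2^3 · 11.
Since (Z/178Z)^× is cyclic of order 88, the number of elements of order d is φ(d) when d | 88 and 0 otherwise.
11 | 88, and φ(11) = 11 − 1 = 10.

10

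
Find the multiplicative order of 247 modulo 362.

180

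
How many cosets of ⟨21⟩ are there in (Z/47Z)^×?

2

The order of 21 must divide φ(47) = 47 − 1 = 46 = 2 · 23.
Divisors of 46: 1, 2, 23, 46.
Check 21^d mod 47 for each divisor in increasing order:
21^1 ≡ 21
21^2 ≡ 18
21^23 ≡ 1
Thus |⟨21⟩| = ord(21) = 23.
The index is φ(47) / ord(21) = 46 / 23 = 2.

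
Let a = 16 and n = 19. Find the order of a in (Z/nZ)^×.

9

By Lagrange's theorem, ord_19(16) divides φ(19) = 19 − 1 = 18 = 2 · 3^2.
Divisors of 18: 1, 2, 3, 6, 9, 18.
Evaluate successive powers at the divisors of 18:
16^1 ≡ 16 (mod 19)
16^2 ≡ 9 (mod 19)
16^3 ≡ 11 (mod 19)
16^6 ≡ 7 (mod 19)
16^9 ≡ 1 (mod 19) ✓
So ord_19(16) = 9.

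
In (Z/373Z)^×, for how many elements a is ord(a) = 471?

0

φ(373) = 373 − 1 = 372 = 2^2 · 3 · 31.
Since (Z/373Z)^× is cyclic of order 372, the number of elements of order d is φ(d) when d | 372 and 0 otherwise.
471 does not divide 372, so no element of (Z/373Z)^× has order 471.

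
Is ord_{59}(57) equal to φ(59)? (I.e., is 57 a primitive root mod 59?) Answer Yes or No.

No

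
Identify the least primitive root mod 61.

2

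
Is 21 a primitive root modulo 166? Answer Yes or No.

φ(166) = φ(2)·φ(83) = 1·82 = 82 = 2 · 41.
Test 21^(82/q) mod 166 for each prime factor q of 82:
21^41 ≡ 1 (mod 166)  [q = 2: ≡ 1 ✗]
21^2 ≡ 109 (mod 166)  [q = 41: ≢ 1 ✓]
21^41 ≡ 1 shows ord(21) | 41, strictly less than φ(166); not a primitive root.

No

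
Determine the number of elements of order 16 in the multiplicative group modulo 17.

8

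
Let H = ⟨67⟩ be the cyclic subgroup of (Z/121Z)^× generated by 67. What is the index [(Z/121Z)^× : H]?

10

By Lagrange's theorem, ord_121(67) divides φ(121) = φ(11^2) = 11·(11−1) = 110 = 2 · 5 · 11.
Divisors of 110: 1, 2, 5, 10, 11, 22, 55, 110.
Test each divisor d:
67^1 ≡ 67 (mod 121)
67^2 ≡ 12 (mod 121)
67^5 ≡ 89 (mod 121)
67^10 ≡ 56 (mod 121)
67^11 ≡ 1 (mod 121) ✓
So ord_121(67) = 11, hence |⟨67⟩| = 11.
[(Z/121Z)^× : ⟨67⟩] = 110/11 = 10.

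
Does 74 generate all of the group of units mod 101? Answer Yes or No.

Yes

φ(101) = 101 − 1 = 100 = 2^2 · 5^2.
Test 74^(100/q) mod 101 for each prime factor q of 100:
74^50 ≡ 100 (mod 101)  [q = 2: ≢ 1 ✓]
74^20 ≡ 36 (mod 101)  [q = 5: ≢ 1 ✓]
None equal 1, so ord_101(74) = 100: 74 is a primitive root.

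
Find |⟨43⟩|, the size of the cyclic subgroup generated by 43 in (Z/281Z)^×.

70

The order of 43 must divide φ(281) = 281 − 1 = 280 = 2^3 · 5 · 7.
Divisors of 280: 1, 2, 4, 5, 7, 8, 10, 14, 20, 28, 35, 40, 56, 70, 140, 280.
Evaluate successive powers at the divisors of 280:
43^1 ≡ 43 (mod 281)
43^2 ≡ 163 (mod 281)
43^4 ≡ 155 (mod 281)
43^5 ≡ 202 (mod 281)
43^7 ≡ 49 (mod 281)
43^8 ≡ 140 (mod 281)
43^10 ≡ 59 (mod 281)
43^14 ≡ 153 (mod 281)
43^20 ≡ 109 (mod 281)
43^28 ≡ 86 (mod 281)
43^35 ≡ 280 (mod 281)
43^40 ≡ 79 (mod 281)
43^56 ≡ 90 (mod 281)
43^70 ≡ 1 (mod 281) ✓
Therefore the multiplicative order of 43 modulo 281 is 70.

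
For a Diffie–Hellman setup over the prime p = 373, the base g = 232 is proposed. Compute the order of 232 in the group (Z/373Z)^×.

372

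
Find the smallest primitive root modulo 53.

φ(53) = 53 − 1 = 52 = 2^2 · 13.
g is a primitive root iff g^(52/q) ≢ 1 (mod 53) for each prime q ∈ {2, 13}.
g = 2: 2^26 ≡ 52; 2^4 ≡ 16 — none is 1, so 2 is a primitive root.
Hence the least primitive root of 53 is 2.

2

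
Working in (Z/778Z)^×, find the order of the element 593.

ord(593) | φ(778) = φ(2)·φ(389) = 1·388 = 388 = 2^2 · 97.
Divisors of 388: 1, 2, 4, 97, 194, 388.
Compute 593^d (mod 778) for the divisors d until we hit 1:
593^1 ≡ 593 (mod 778)
593^2 ≡ 771 (mod 778)
593^4 ≡ 49 (mod 778)
593^97 ≡ 115 (mod 778)
593^194 ≡ 777 (mod 778)
593^388 ≡ 1 (mod 778) ✓
The smallest such exponent is 388, so the order of 593 is 388.

388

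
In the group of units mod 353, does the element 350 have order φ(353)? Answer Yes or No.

Yes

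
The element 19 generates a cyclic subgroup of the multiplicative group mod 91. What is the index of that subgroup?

6

Since 19 ∈ (Z/91Z)^×, its order divides φ(91) = φ(7·13) = (7−1)·(13−1) = 6·12 = 72 = 2^3 · 3^2.
Divisors of 72: 1, 2, 3, 4, 6, 8, 9, 12, 18, 24, 36, 72.
Evaluate successive powers at the divisors of 72:
19^1 ≡ 19 (mod 91)
19^2 ≡ 88 (mod 91)
19^3 ≡ 34 (mod 91)
19^4 ≡ 9 (mod 91)
19^6 ≡ 64 (mod 91)
19^8 ≡ 81 (mod 91)
19^9 ≡ 83 (mod 91)
19^12 ≡ 1 (mod 91) ✓
Thus |⟨19⟩| = ord(19) = 12.
The index is φ(91) / ord(19) = 72 / 12 = 6.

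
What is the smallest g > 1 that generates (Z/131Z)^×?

2

φ(131) = 131 − 1 = 130 = 2 · 5 · 13.
Test candidates g = 2, 3, … against the prime factors q ∈ {2, 5, 13} of φ(131): g is a generator iff g^(130/q) ≢ 1 for every such q.
g = 2: 2^65 ≡ 130; 2^26 ≡ 53; 2^10 ≡ 107 — none is 1, so 2 is a primitive root.
The smallest primitive root modulo 131 is 2.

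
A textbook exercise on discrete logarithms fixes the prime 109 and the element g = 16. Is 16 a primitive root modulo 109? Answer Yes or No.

φ(109) = 109 − 1 = 108 = 2^2 · 3^3.
An element g generates (Z/109Z)^× iff g^(108/q) ≢ 1 (mod 109) for each prime q ∈ {2, 3}.
16^54 ≡ 1 (mod 109)  [q = 2: ≡ 1 ✗]
16^36 ≡ 1 (mod 109)  [q = 3: ≡ 1 ✗]
Since 16^54 ≡ 1, the order of 16 divides 54 < 108, so 16 is not a primitive root.

No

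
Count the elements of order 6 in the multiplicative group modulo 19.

2

φ(19) = 19 − 1 = 18 = 2 · 3^2.
(Z/19Z)^× is cyclic (|G| = 18); a cyclic group of order m has exactly φ(d) elements of each order d | m, and none otherwise.
6 = 2 · 3 divides 18, and φ(6) = 2.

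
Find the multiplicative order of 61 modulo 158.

26

Since 61 ∈ (Z/158Z)^×, its order divides φ(158) = φ(2)·φ(79) = 1·78 = 78 = 2 · 3 · 13.
Divisors of 78: 1, 2, 3, 6, 13, 26, 39, 78.
Check 61^d mod 158 for each divisor in increasing order:
61^1 ≡ 61 (mod 158)
61^2 ≡ 87 (mod 158)
61^3 ≡ 93 (mod 158)
61^6 ≡ 117 (mod 158)
61^13 ≡ 157 (mod 158)
61^26 ≡ 1 (mod 158) ✓
Therefore the multiplicative order of 61 modulo 158 is 26.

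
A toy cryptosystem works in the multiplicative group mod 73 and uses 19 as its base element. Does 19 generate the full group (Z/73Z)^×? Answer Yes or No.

No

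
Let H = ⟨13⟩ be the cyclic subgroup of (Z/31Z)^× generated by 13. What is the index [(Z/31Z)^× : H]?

By Lagrange's theorem, ord_31(13) divides φ(31) = 31 − 1 = 30 = 2 · 3 · 5.
Divisors of 30: 1, 2, 3, 5, 6, 10, 15, 30.
Evaluate successive powers at the divisors of 30:
13^1 ≡ 13 (mod 31)
13^2 ≡ 14 (mod 31)
13^3 ≡ 27 (mod 31)
13^5 ≡ 6 (mod 31)
13^6 ≡ 16 (mod 31)
13^10 ≡ 5 (mod 31)
13^15 ≡ 30 (mod 31)
13^30 ≡ 1 (mod 31) ✓
So ord_31(13) = 30, hence |⟨13⟩| = 30.
The index is φ(31) / ord(13) = 30 / 30 = 1.

1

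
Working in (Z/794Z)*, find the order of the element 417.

Since 417 ∈ (Z/794Z)^×, its order divides φ(794) = φ(2)·φ(397) = 1·396 = 396 = 2^2 · 3^2 · 11.
Divisors of 396: 1, 2, 3, 4, 6, 9, 11, 12, 18, 22, 33, 36, 44, 66, 99, 132, 198, 396.
Check 417^d mod 794 for each divisor in increasing order:
417^1 ≡ 417
417^2 ≡ 3
417^3 ≡ 457
417^4 ≡ 9
417^6 ≡ 27
417^9 ≡ 429
417^11 ≡ 493
417^12 ≡ 729
417^18 ≡ 627
417^22 ≡ 85
417^33 ≡ 617
417^36 ≡ 99
417^44 ≡ 79
417^66 ≡ 363
417^99 ≡ 63
417^132 ≡ 759
417^198 ≡ 793
417^396 ≡ 1
Therefore the multiplicative order of 417 modulo 794 is 396.

396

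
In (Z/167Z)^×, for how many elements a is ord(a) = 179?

φ(167) = 167 − 1 = 166 = 2 · 83.
(Z/167Z)^× is cyclic (|G| = 166); a cyclic group of order m has exactly φ(d) elements of each order d | m, and none otherwise.
Here 166 is not a multiple of 179, so there are no elements of order 179.

0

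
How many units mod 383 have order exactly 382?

190

φ(383) = 383 − 1 = 382 = 2 · 191.
(Z/383Z)^× is cyclic (|G| = 382); a cyclic group of order m has exactly φ(d) elements of each order d | m, and none otherwise.
382 = 2 · 191 divides 382, and φ(382) = 190.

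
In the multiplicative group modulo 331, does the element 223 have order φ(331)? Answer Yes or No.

φ(331) = 331 − 1 = 330 = 2 · 3 · 5 · 11.
223 is a primitive root mod 331 iff 223^(φ(331)/q) ≢ 1 for every prime q | φ(331), i.e. q ∈ {2, 3, 5, 11}.
223^165 ≡ 1 (mod 331)  [q = 2: ≡ 1 ✗]
223^110 ≡ 31 (mod 331)  [q = 3: ≢ 1 ✓]
223^66 ≡ 1 (mod 331)  [q = 5: ≡ 1 ✗]
223^30 ≡ 85 (mod 331)  [q = 11: ≢ 1 ✓]
Since 223^165 ≡ 1, the order of 223 divides 165 < 330, so 223 is not a primitive root.

No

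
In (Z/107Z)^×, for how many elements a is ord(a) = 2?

1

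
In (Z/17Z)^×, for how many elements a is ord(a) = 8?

4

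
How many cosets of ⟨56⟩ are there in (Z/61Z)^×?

4

Since 56 ∈ (Z/61Z)^×, its order divides φ(61) = 61 − 1 = 60 = 2^2 · 3 · 5.
Divisors of 60: 1, 2, 3, 4, 5, 6, 10, 12, 15, 20, 30, 60.
Check 56^d mod 61 for each divisor in increasing order:
56^1 ≡ 56 (mod 61)
56^2 ≡ 25 (mod 61)
56^3 ≡ 58 (mod 61)
56^4 ≡ 15 (mod 61)
56^5 ≡ 47 (mod 61)
56^6 ≡ 9 (mod 61)
56^10 ≡ 13 (mod 61)
56^12 ≡ 20 (mod 61)
56^15 ≡ 1 (mod 61) ✓
Thus |⟨56⟩| = ord(56) = 15.
The index is φ(61) / ord(56) = 60 / 15 = 4.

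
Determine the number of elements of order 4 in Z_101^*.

φ(101) = 101 − 1 = 100 = 2^2 · 5^2.
In a cyclic group of order 100, there are φ(d) elements of order d for each divisor d of 100, and zero for non-divisors.
4 = 2^2 divides 100, and φ(4) = 2.

2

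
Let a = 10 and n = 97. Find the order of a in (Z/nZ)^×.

96

By Lagrange's theorem, ord_97(10) divides φ(97) = 97 − 1 = 96 = 2^5 · 3.
Divisors of 96: 1, 2, 3, 4, 6, 8, 12, 16, 24, 32, 48, 96.
Test each divisor d:
10^1 ≡ 10 (mod 97)
10^2 ≡ 3 (mod 97)
10^3 ≡ 30 (mod 97)
10^4 ≡ 9 (mod 97)
10^6 ≡ 27 (mod 97)
10^8 ≡ 81 (mod 97)
10^12 ≡ 50 (mod 97)
10^16 ≡ 62 (mod 97)
10^24 ≡ 75 (mod 97)
10^32 ≡ 61 (mod 97)
10^48 ≡ 96 (mod 97)
10^96 ≡ 1 (mod 97) ✓
The smallest such exponent is 96, so the order of 10 is 96.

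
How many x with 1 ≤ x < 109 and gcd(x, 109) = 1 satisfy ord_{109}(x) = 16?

0

φ(109) = 109 − 1 = 108 = 2^2 · 3^3.
(Z/109Z)^× is cyclic (|G| = 108); a cyclic group of order m has exactly φ(d) elements of each order d | m, and none otherwise.
Here 108 is not a multiple of 16, so there are no elements of order 16.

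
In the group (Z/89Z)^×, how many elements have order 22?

φ(89) = 89 − 1 = 88 = 2^3 · 11.
In a cyclic group of order 88, there are φ(d) elements of order d for each divisor d of 88, and zero for non-divisors.
22 = 2 · 11 divides 88, and φ(22) = 10.

10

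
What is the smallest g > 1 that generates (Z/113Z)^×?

φ(113) = 113 − 1 = 112 = 2^4 · 7.
Test candidates g = 2, 3, … against the prime factors q ∈ {2, 7} of φ(113): g is a generator iff g^(112/q) ≢ 1 for every such q.
g = 2: 2^56 ≡ 1 — hits 1, so not a primitive root.
g = 3: 3^56 ≡ 112; 3^16 ≡ 49 — none is 1, so 3 is a primitive root.
The smallest primitive root modulo 113 is 3.

3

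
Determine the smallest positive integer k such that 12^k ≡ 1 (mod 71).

The order of 12 must divide φ(71) = 71 − 1 = 70 = 2 · 5 · 7.
Divisors of 70: 1, 2, 5, 7, 10, 14, 35, 70.
Compute 12^d (mod 71) for the divisors d until we hit 1:
12^1 ≡ 12
12^2 ≡ 2
12^5 ≡ 48
12^7 ≡ 25
12^10 ≡ 32
12^14 ≡ 57
12^35 ≡ 1
Therefore the multiplicative order of 12 modulo 71 is 35.

35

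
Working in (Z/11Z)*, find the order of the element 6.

The order of 6 must divide φ(11) = 11 − 1 = 10 = 2 · 5.
Divisors of 10: 1, 2, 5, 10.
Test each divisor d:
6^1 ≡ 6 (mod 11)
6^2 ≡ 3 (mod 11)
6^5 ≡ 10 (mod 11)
6^10 ≡ 1 (mod 11) ✓
The smallest such exponent is 10, so the order of 6 is 10.

10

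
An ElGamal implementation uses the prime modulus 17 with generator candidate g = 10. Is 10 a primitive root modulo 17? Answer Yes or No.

φ(17) = 17 − 1 = 16 = 2^4.
10 is a primitive root mod 17 iff 10^(φ(17)/q) ≢ 1 for every prime q | φ(17), i.e. q ∈ {2}.
10^8 ≡ 16 (mod 17)  [q = 2: ≢ 1 ✓]
Every test exponent gives a nontrivial residue, hence 10 generates the full group.

Yes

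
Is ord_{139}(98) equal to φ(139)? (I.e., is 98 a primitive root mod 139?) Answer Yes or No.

Yes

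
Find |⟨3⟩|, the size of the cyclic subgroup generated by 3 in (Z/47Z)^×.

23

Since 3 ∈ (Z/47Z)^×, its order divides φ(47) = 47 − 1 = 46 = 2 · 23.
Divisors of 46: 1, 2, 23, 46.
Evaluate successive powers at the divisors of 46:
3^1 ≡ 3 (mod 47)
3^2 ≡ 9 (mod 47)
3^23 ≡ 1 (mod 47) ✓
Hence ord(3) = 23.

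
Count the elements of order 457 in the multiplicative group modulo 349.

0

φ(349) = 349 − 1 = 348 = 2^2 · 3 · 29.
In a cyclic group of order 348, there are φ(d) elements of order d for each divisor d of 348, and zero for non-divisors.
457 does not divide 348, so no element of (Z/349Z)^× has order 457.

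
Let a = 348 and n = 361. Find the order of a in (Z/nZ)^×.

171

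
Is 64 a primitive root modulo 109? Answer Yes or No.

No

φ(109) = 109 − 1 = 108 = 2^2 · 3^3.
An element g generates (Z/109Z)^× iff g^(108/q) ≢ 1 (mod 109) for each prime q ∈ {2, 3}.
64^54 ≡ 1 (mod 109)  [q = 2: ≡ 1 ✗]
64^36 ≡ 1 (mod 109)  [q = 3: ≡ 1 ✗]
Since 64^54 ≡ 1, the order of 64 divides 54 < 108, so 64 is not a primitive root.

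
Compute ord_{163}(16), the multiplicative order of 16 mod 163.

81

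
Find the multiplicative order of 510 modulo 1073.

Since 510 ∈ (Z/1073Z)^×, its order divides φ(1073) = φ(29·37) = (29−1)·(37−1) = 28·36 = 1008 = 2^4 · 3^2 · 7.
Divisors of 1008: 1, 2, 3, 4, 6, 7, 8, 9, 12, 14, 16, 18, 21, 24, 28, 36, 42, 48, 56, 63, 72, 84, 112, 126, 144, 168, 252, 336, 504, 1008.
Compute 510^d (mod 1073) for the divisors d until we hit 1:
510^1 ≡ 510 (mod 1073)
510^2 ≡ 434 (mod 1073)
510^3 ≡ 302 (mod 1073)
510^4 ≡ 581 (mod 1073)
510^6 ≡ 1072 (mod 1073)
510^7 ≡ 563 (mod 1073)
510^8 ≡ 639 (mod 1073)
510^9 ≡ 771 (mod 1073)
510^12 ≡ 1 (mod 1073) ✓
Hence ord(510) = 12.

12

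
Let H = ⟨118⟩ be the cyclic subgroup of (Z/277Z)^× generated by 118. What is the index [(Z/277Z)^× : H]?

3

By Lagrange's theorem, ord_277(118) divides φ(277) = 277 − 1 = 276 = 2^2 · 3 · 23.
Divisors of 276: 1, 2, 3, 4, 6, 12, 23, 46, 69, 92, 138, 276.
Evaluate successive powers at the divisors of 276:
118^1 ≡ 118 (mod 277)
118^2 ≡ 74 (mod 277)
118^3 ≡ 145 (mod 277)
118^4 ≡ 213 (mod 277)
118^6 ≡ 250 (mod 277)
118^12 ≡ 175 (mod 277)
118^23 ≡ 60 (mod 277)
118^46 ≡ 276 (mod 277)
118^69 ≡ 217 (mod 277)
118^92 ≡ 1 (mod 277) ✓
So ord_277(118) = 92, hence |⟨118⟩| = 92.
The index is φ(277) / ord(118) = 276 / 92 = 3.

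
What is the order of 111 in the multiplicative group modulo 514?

64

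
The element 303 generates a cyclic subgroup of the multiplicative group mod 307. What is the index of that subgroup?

3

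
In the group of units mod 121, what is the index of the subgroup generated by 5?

2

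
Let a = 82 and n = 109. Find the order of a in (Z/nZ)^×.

18

By Lagrange's theorem, ord_109(82) divides φ(109) = 109 − 1 = 108 = 2^2 · 3^3.
Divisors of 108: 1, 2, 3, 4, 6, 9, 12, 18, 27, 36, 54, 108.
Compute 82^d (mod 109) for the divisors d until we hit 1:
82^1 ≡ 82 (mod 109)
82^2 ≡ 75 (mod 109)
82^3 ≡ 46 (mod 109)
82^4 ≡ 66 (mod 109)
82^6 ≡ 45 (mod 109)
82^9 ≡ 108 (mod 109)
82^12 ≡ 63 (mod 109)
82^18 ≡ 1 (mod 109) ✓
So ord_109(82) = 18.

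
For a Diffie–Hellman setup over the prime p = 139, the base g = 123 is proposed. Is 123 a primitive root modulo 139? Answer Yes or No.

Yes

φ(139) = 139 − 1 = 138 = 2 · 3 · 23.
An element g generates (Z/139Z)^× iff g^(138/q) ≢ 1 (mod 139) for each prime q ∈ {2, 3, 23}.
123^69 ≡ 138 (mod 139)  [q = 2: ≢ 1 ✓]
123^46 ≡ 96 (mod 139)  [q = 3: ≢ 1 ✓]
123^6 ≡ 55 (mod 139)  [q = 23: ≢ 1 ✓]
None equal 1, so ord_139(123) = 138: 123 is a primitive root.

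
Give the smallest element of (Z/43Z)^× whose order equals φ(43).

3

φ(43) = 43 − 1 = 42 = 2 · 3 · 7.
Test candidates g = 2, 3, … against the prime factors q ∈ {2, 3, 7} of φ(43): g is a generator iff g^(42/q) ≢ 1 for every such q.
g = 2: 2^21 ≡ 42; 2^14 ≡ 1 — hits 1, so not a primitive root.
g = 3: 3^21 ≡ 42; 3^14 ≡ 36; 3^6 ≡ 41 — none is 1, so 3 is a primitive root.
So 3 is the smallest generator of (Z/43Z)^×.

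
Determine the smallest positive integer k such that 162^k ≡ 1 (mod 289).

136

Since 162 ∈ (Z/289Z)^×, its order divides φ(289) = φ(17^2) = 17·(17−1) = 272 = 2^4 · 17.
Divisors of 272: 1, 2, 4, 8, 16, 17, 34, 68, 136, 272.
Test each divisor d:
162^1 ≡ 162 (mod 289)
162^2 ≡ 234 (mod 289)
162^4 ≡ 135 (mod 289)
162^8 ≡ 18 (mod 289)
162^16 ≡ 35 (mod 289)
162^17 ≡ 179 (mod 289)
162^34 ≡ 251 (mod 289)
162^68 ≡ 288 (mod 289)
162^136 ≡ 1 (mod 289) ✓
The smallest such exponent is 136, so the order of 162 is 136.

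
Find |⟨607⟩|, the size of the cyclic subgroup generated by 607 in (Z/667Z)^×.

308

ord(607) | φ(667) = φ(23·29) = (23−1)·(29−1) = 22·28 = 616 = 2^3 · 7 · 11.
Divisors of 616: 1, 2, 4, 7, 8, 11, 14, 22, 28, 44, 56, 77, 88, 154, 308, 616.
Evaluate successive powers at the divisors of 616:
607^1 ≡ 607 (mod 667)
607^2 ≡ 265 (mod 667)
607^4 ≡ 190 (mod 667)
607^7 ≡ 510 (mod 667)
607^8 ≡ 82 (mod 667)
607^11 ≡ 185 (mod 667)
607^14 ≡ 637 (mod 667)
607^22 ≡ 208 (mod 667)
607^28 ≡ 233 (mod 667)
607^44 ≡ 576 (mod 667)
607^56 ≡ 262 (mod 667)
607^77 ≡ 70 (mod 667)
607^88 ≡ 277 (mod 667)
607^154 ≡ 231 (mod 667)
607^308 ≡ 1 (mod 667) ✓
Therefore the multiplicative order of 607 modulo 667 is 308.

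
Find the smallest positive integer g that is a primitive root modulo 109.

φ(109) = 109 − 1 = 108 = 2^2 · 3^3.
Test candidates g = 2, 3, … against the prime factors q ∈ {2, 3} of φ(109): g is a generator iff g^(108/q) ≢ 1 for every such q.
g = 2: 2^54 ≡ 108; 2^36 ≡ 1 — hits 1, so not a primitive root.
g = 3: 3^54 ≡ 1 — hits 1, so not a primitive root.
g = 4: 4^54 ≡ 1 — hits 1, so not a primitive root.
g = 5: 5^54 ≡ 1 — hits 1, so not a primitive root.
g = 6: 6^54 ≡ 108; 6^36 ≡ 63 — none is 1, so 6 is a primitive root.
Hence the least primitive root of 109 is 6.

6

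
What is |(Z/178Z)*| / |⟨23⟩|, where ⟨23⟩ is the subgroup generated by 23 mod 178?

1

The order of 23 must divide φ(178) = φ(2)·φ(89) = 1·88 = 88 = 2^3 · 11.
Divisors of 88: 1, 2, 4, 8, 11, 22, 44, 88.
Evaluate successive powers at the divisors of 88:
23^1 ≡ 23
23^2 ≡ 173
23^4 ≡ 25
23^8 ≡ 91
23^11 ≡ 37
23^22 ≡ 123
23^44 ≡ 177
23^88 ≡ 1
Thus |⟨23⟩| = ord(23) = 88.
The index is φ(178) / ord(23) = 88 / 88 = 1.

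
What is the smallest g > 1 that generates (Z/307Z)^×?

5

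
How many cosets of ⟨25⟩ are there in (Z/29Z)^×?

The order of 25 must divide φ(29) = 29 − 1 = 28 = 2^2 · 7.
Divisors of 28: 1, 2, 4, 7, 14, 28.
Check 25^d mod 29 for each divisor in increasing order:
25^1 ≡ 25
25^2 ≡ 16
25^4 ≡ 24
25^7 ≡ 1
Thus |⟨25⟩| = ord(25) = 7.
[(Z/29Z)^× : ⟨25⟩] = 28/7 = 4.

4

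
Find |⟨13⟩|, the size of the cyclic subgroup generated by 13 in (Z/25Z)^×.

20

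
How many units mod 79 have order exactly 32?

φ(79) = 79 − 1 = 78 = 2 · 3 · 13.
In a cyclic group of order 78, there are φ(d) elements of order d for each divisor d of 78, and zero for non-divisors.
Since 32 ∤ 78, the count is 0.

0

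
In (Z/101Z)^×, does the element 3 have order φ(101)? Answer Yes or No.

Yes

φ(101) = 101 − 1 = 100 = 2^2 · 5^2.
3 is a primitive root mod 101 iff 3^(φ(101)/q) ≢ 1 for every prime q | φ(101), i.e. q ∈ {2, 5}.
3^50 ≡ 100 (mod 101)  [q = 2: ≢ 1 ✓]
3^20 ≡ 84 (mod 101)  [q = 5: ≢ 1 ✓]
Every test exponent gives a nontrivial residue, hence 3 generates the full group.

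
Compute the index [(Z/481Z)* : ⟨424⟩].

Since 424 ∈ (Z/481Z)^×, its order divides φ(481) = φ(13·37) = (13−1)·(37−1) = 12·36 = 432 = 2^4 · 3^3.
Divisors of 432: 1, 2, 3, 4, 6, 8, 9, 12, 16, 18, 24, 27, 36, 48, 54, 72, 108, 144, 216, 432.
Test each divisor d:
424^1 ≡ 424
424^2 ≡ 363
424^3 ≡ 473
424^4 ≡ 456
424^6 ≡ 64
424^8 ≡ 144
424^9 ≡ 450
424^12 ≡ 248
424^16 ≡ 53
424^18 ≡ 480
424^24 ≡ 417
424^27 ≡ 31
424^36 ≡ 1
So ord_481(424) = 36, hence |⟨424⟩| = 36.
The index is φ(481) / ord(424) = 432 / 36 = 12.

12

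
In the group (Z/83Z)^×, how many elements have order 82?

φ(83) = 83 − 1 = 82 = 2 · 41.
(Z/83Z)^× is cyclic (|G| = 82); a cyclic group of order m has exactly φ(d) elements of each order d | m, and none otherwise.
82 = 2 · 41 divides 82, and φ(82) = 40.

40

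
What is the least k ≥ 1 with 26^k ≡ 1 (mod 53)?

Since 26 ∈ (Z/53Z)^×, its order divides φ(53) = 53 − 1 = 52 = 2^2 · 13.
Divisors of 52: 1, 2, 4, 13, 26, 52.
Test each divisor d:
26^1 ≡ 26 (mod 53)
26^2 ≡ 40 (mod 53)
26^4 ≡ 10 (mod 53)
26^13 ≡ 30 (mod 53)
26^26 ≡ 52 (mod 53)
26^52 ≡ 1 (mod 53) ✓
Therefore the multiplicative order of 26 modulo 53 is 52.

52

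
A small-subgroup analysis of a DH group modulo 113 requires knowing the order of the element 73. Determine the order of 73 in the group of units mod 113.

16

By Lagrange's theorem, ord_113(73) divides φ(113) = 113 − 1 = 112 = 2^4 · 7.
Divisors of 112: 1, 2, 4, 7, 8, 14, 16, 28, 56, 112.
Compute 73^d (mod 113) for the divisors d until we hit 1:
73^1 ≡ 73
73^2 ≡ 18
73^4 ≡ 98
73^7 ≡ 65
73^8 ≡ 112
73^14 ≡ 44
73^16 ≡ 1
So ord_113(73) = 16.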